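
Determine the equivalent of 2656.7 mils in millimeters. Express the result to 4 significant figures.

1 mil = 0.0254000 mm.
2656.7 × 0.0254000 ≈ 67.48 mm.

67.48 mm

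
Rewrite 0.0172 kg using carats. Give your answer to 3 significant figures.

86.0 ct

1 kilogram = 5000.00 ct.
So 0.0172 × 5000.00 ≈ 86.0 ct.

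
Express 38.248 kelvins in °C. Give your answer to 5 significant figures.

K = °C + 273.15.
Applying the formula gives -234.90 °C.

-234.90 degrees Celsius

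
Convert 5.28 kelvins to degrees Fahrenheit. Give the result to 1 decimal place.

K = (°F + 459.67) × 5/9.
Applying the formula gives -450.2 °F.

-450.2 °F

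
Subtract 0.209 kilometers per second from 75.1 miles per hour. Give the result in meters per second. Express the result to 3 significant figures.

75.1 mph = 33.5727 m/s and 0.209 km/s = 209.000 m/s.
33.5727 − 209.000 ≈ -175 m/s.

-175 meters per second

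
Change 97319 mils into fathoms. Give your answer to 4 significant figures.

1.352 fathom

1 mil = 1.38889 × 10^-5 fathom.
Then 97319 × 1.38889 × 10^-5 ≈ 1.352 fathom.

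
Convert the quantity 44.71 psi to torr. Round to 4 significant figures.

1 psi = 51.7149 torr.
44.71 × 51.7149 ≈ 2312 torr.

2312 torr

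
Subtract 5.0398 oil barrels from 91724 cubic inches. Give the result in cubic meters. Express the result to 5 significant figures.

91724 in³ = 1.503087 m³ and 5.0398 bbl = 0.8012642 m³.
1.503087 − 0.8012642 ≈ 0.70182 m³.

0.70182 cubic meters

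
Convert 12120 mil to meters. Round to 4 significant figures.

1 mil = 2.54000 × 10^-5 meters.
So 12120 × 2.54000 × 10^-5 ≈ 0.3078 m.

0.3078 meters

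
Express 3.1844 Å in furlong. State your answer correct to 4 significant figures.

1.583 × 10^-12 furlong

1 angstrom = 4.97097 × 10^-13 furlongs.
3.1844 × 4.97097 × 10^-13 ≈ 1.583 × 10^-12 furlong.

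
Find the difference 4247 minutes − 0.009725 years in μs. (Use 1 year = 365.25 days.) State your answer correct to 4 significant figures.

4247 min = 2.54820e+11 μs and 0.009725 yr = 3.06898e+11 μs.
2.54820e+11 − 3.06898e+11 ≈ -5.208e+10 μs.

-5.208e+10 μs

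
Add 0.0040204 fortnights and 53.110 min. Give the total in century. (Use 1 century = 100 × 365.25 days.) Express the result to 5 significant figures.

0.0040204 fortnight = 1.54102e-6 century and 53.110 min = 1.00977e-6 century.
1.54102e-6 + 1.00977e-6 ≈ 2.5508e-6 century.

2.5508e-6 centuries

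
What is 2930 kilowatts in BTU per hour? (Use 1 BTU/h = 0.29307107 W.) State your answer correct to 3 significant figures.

1.00e+7 BTU/h

1 kilowatt = 3412.14 BTU per hour.
2930 × 3412.14 ≈ 1.00e+7 BTU/h.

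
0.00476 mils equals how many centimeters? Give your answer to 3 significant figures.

1.21e-5 centimeters

1 mil = 0.00254000 centimeters.
Thus 0.00476 × 0.00254000 ≈ 1.21e-5 cm.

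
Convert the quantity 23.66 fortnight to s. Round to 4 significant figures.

2.862e+7 s

1 fortnight = 1.20960e+6 seconds.
23.66 × 1.20960e+6 ≈ 2.862e+7 s.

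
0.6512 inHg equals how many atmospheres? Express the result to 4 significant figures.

1 inch of mercury = 0.0334211 atm.
Then 0.6512 × 0.0334211 ≈ 0.02176 atm.

0.02176 atmospheres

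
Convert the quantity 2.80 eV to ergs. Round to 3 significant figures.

4.49e-12 ergs

1 electronvolt = 1.60218e-12 erg.
So 2.80 × 1.60218e-12 ≈ 4.49e-12 erg.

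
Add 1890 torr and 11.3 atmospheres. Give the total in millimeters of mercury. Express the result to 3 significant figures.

10500 mmHg

1890 torr = 1890.00 mmHg and 11.3 atm = 8588.00 mmHg.
1890.00 + 8588.00 ≈ 10500 mmHg.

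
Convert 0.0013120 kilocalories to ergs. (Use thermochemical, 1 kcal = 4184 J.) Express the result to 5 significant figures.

1 kilocalorie = 4.18400e+10 erg.
So 0.0013120 × 4.18400e+10 ≈ 5.4894e+7 erg.

5.4894e+7 ergs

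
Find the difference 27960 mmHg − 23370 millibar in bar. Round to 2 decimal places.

13.91 bar

27960 mmHg = 37.2769 bar and 23370 mbar = 23.3700 bar.
37.2769 − 23.3700 ≈ 13.91 bar.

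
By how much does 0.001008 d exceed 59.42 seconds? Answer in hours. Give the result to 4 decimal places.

0.001008 d = 0.0241920 h and 59.42 s = 0.0165056 h.
0.0241920 − 0.0165056 ≈ 0.0077 h.

0.0077 h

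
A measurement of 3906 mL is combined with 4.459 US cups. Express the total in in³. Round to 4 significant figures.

302.7 in³

3906 mL = 238.359 in³ and 4.459 US cup = 64.3768 in³.
238.359 + 64.3768 ≈ 302.7 in³.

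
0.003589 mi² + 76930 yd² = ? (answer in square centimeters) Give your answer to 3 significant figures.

7.36e+8 square centimeters

0.003589 mi² = 9.29547e+7 cm² and 76930 yd² = 6.43233e+8 cm².
9.29547e+7 + 6.43233e+8 ≈ 7.36e+8 cm².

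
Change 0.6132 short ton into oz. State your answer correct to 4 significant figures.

1 short ton = 32000.0 ounces.
0.6132 × 32000.0 ≈ 19620 oz.

19620 oz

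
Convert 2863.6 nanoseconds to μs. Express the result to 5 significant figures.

1 ns = 0.00100000 microseconds.
So 2863.6 × 0.00100000 ≈ 2.8636 μs.

2.8636 microseconds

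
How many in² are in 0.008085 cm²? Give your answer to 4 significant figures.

0.001253 in²

1 cm² = 0.155000 square inches.
So 0.008085 × 0.155000 ≈ 0.001253 in².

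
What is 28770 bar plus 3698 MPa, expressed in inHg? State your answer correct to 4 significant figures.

28770 bar = 849578 inHg and 3698 MPa = 1.09202 × 10^6 inHg.
849578 + 1.09202 × 10^6 ≈ 1.942 × 10^6 inHg.

1.942 × 10^6 inHg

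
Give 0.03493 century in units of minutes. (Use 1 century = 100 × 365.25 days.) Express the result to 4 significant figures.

1 century = 5.25960e+7 minutes.
0.03493 × 5.25960e+7 ≈ 1.837e+6 min.

1.837e+6 min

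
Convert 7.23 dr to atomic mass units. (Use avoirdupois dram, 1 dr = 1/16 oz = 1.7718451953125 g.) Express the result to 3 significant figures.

7.71e+24 u

1 dr = 1.06703e+24 u.
Thus 7.23 × 1.06703e+24 ≈ 7.71e+24 u.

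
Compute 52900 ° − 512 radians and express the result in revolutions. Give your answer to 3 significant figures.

52900 ° = 146.944 rev and 512 rad = 81.4873 rev.
146.944 − 81.4873 ≈ 65.5 rev.

65.5 rev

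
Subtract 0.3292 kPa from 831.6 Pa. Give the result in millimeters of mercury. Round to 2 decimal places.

831.6 Pa = 6.23751 mmHg and 0.3292 kPa = 2.46920 mmHg.
6.23751 − 2.46920 ≈ 3.77 mmHg.

3.77 millimeters of mercury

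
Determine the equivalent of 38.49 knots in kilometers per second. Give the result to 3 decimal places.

1 knot = 0.000514444 kilometers per second.
So 38.49 × 0.000514444 ≈ 0.020 km/s.

0.020 km/s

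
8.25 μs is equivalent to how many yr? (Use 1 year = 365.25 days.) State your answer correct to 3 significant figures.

1 μs = 3.16881e-14 years.
Thus 8.25 × 3.16881e-14 ≈ 2.61e-13 yr.

2.61e-13 years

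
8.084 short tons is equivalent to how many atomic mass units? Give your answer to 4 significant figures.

4.416 × 10^30 atomic mass units

1 short ton = 5.46319 × 10^29 u.
8.084 × 5.46319 × 10^29 ≈ 4.416 × 10^30 u.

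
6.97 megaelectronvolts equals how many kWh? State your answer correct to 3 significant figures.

3.10 × 10^-19 kWh

1 megaelectronvolt = 4.45049 × 10^-20 kWh.
6.97 × 4.45049 × 10^-20 ≈ 3.10 × 10^-19 kWh.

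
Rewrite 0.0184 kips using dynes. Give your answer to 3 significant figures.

8.18e+6 dynes

1 kip = 4.44822e+8 dynes.
0.0184 × 4.44822e+8 ≈ 8.18e+6 dyn.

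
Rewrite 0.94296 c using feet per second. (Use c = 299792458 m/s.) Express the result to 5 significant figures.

9.2747 × 10^8 feet per second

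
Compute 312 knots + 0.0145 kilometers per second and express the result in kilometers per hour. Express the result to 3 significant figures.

630 kilometers per hour

312 kn = 577.824 km/h and 0.0145 km/s = 52.2000 km/h.
577.824 + 52.2000 ≈ 630 km/h.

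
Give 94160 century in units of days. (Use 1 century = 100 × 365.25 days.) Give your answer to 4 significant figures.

1 century = 36525.0 d.
Thus 94160 × 36525.0 ≈ 3.439 × 10^9 d.

3.439 × 10^9 d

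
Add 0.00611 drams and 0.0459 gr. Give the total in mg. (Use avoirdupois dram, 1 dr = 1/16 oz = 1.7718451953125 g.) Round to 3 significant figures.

0.00611 dr = 10.8260 mg and 0.0459 gr = 2.97427 mg.
10.8260 + 2.97427 ≈ 13.8 mg.

13.8 mg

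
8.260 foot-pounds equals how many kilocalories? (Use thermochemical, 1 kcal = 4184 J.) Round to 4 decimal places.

1 ft·lbf = 0.000324048 kcal.
Then 8.260 × 0.000324048 ≈ 0.0027 kcal.

0.0027 kcal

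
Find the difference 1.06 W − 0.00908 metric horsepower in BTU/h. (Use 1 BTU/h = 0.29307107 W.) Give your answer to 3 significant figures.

-19.2 BTU per hour

1.06 W = 3.61687 BTU/h and 0.00908 PS = 22.7874 BTU/h.
3.61687 − 22.7874 ≈ -19.2 BTU/h.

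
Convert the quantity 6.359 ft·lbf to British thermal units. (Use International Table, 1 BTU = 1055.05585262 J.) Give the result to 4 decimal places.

1 foot-pound = 0.00128507 BTU.
Thus 6.359 × 0.00128507 ≈ 0.0082 BTU.

0.0082 BTU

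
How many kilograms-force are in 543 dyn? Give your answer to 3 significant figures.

0.000554 kilograms-force

1 dyne = 1.01972 × 10^-6 kilograms-force.
So 543 × 1.01972 × 10^-6 ≈ 0.000554 kgf.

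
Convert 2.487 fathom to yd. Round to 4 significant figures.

1 fathom = 2.00000 yd.
2.487 × 2.00000 ≈ 4.974 yd.

4.974 yd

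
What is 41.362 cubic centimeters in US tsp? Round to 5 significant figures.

1 cm³ = 0.202884 US tsp.
41.362 × 0.202884 ≈ 8.3917 US tsp.

8.3917 US teaspoons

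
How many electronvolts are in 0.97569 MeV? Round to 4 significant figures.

1 MeV = 1.00000e+6 eV.
Thus 0.97569 × 1.00000e+6 ≈ 975700 eV.

975700 eV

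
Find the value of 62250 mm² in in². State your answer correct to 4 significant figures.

1 square millimeter = 0.00155000 square inches.
62250 × 0.00155000 ≈ 96.49 in².

96.49 in²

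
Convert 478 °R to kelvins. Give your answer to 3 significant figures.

°R = K × 9/5.
Applying the formula gives 266 K.

266 kelvins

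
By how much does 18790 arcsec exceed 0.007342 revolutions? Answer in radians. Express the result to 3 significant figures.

0.0450 radians

18790 arcsec = 0.0910965 rad and 0.007342 rev = 0.0461311 rad.
0.0910965 − 0.0461311 ≈ 0.0450 rad.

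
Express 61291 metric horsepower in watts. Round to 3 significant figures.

1 metric horsepower = 735.499 watts.
Thus 61291 × 735.499 ≈ 4.51 × 10^7 W.

4.51 × 10^7 W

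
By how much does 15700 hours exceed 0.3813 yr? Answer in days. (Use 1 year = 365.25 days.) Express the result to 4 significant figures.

15700 h = 654.167 d and 0.3813 yr = 139.270 d.
654.167 − 139.270 ≈ 514.9 d.

514.9 d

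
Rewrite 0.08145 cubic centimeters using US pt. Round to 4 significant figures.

1 cubic centimeter = 0.00211338 US pt.
So 0.08145 × 0.00211338 ≈ 0.0001721 US pt.

0.0001721 US pints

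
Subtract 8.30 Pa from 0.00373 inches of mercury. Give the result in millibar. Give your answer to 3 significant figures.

0.0433 millibar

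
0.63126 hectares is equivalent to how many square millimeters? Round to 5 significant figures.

1 ha = 1.00000e+10 square millimeters.
0.63126 × 1.00000e+10 ≈ 6.3126e+9 mm².

6.3126e+9 mm²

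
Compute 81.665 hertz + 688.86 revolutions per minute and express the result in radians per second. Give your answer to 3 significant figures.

585 rad/s

81.665 Hz = 513.116 rad/s and 688.86 rpm = 72.1373 rad/s.
513.116 + 72.1373 ≈ 585 rad/s.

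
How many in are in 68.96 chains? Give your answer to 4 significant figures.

1 chain = 792.000 in.
Then 68.96 × 792.000 ≈ 54620 in.

54620 in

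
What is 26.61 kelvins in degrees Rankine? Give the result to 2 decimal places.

47.90 °R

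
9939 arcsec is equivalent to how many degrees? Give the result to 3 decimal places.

1 arcsec = 0.000277778 °.
Then 9939 × 0.000277778 ≈ 2.761 °.

2.761 degrees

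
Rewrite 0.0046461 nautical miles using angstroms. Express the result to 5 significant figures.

8.6046 × 10^10 angstroms

1 nautical mile = 1.85200 × 10^13 Å.
Then 0.0046461 × 1.85200 × 10^13 ≈ 8.6046 × 10^10 Å.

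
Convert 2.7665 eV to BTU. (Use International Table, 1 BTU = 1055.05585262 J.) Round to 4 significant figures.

4.201 × 10^-22 British thermal units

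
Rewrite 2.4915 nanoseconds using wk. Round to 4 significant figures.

4.120 × 10^-15 wk

1 ns = 1.65344 × 10^-15 weeks.
2.4915 × 1.65344 × 10^-15 ≈ 4.120 × 10^-15 wk.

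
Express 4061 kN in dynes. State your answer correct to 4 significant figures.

1 kilonewton = 1.00000 × 10^8 dyn.
So 4061 × 1.00000 × 10^8 ≈ 4.061 × 10^11 dyn.

4.061 × 10^11 dyn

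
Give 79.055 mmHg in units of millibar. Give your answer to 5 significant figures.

105.40 mbar

1 mmHg = 1.33322 mbar.
Thus 79.055 × 1.33322 ≈ 105.40 mbar.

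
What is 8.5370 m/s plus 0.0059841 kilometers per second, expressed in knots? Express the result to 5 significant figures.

28.227 kn

8.5370 m/s = 16.5946 kn and 0.0059841 km/s = 11.6322 kn.
16.5946 + 11.6322 ≈ 28.227 kn.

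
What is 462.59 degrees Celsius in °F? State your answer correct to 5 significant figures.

864.66 degrees Fahrenheit

°F = °C × 9/5 + 32.
Applying the formula gives 864.66 °F.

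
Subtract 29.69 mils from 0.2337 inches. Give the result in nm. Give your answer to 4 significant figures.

5.182 × 10^6 nanometers

0.2337 in = 5.93598 × 10^6 nm and 29.69 mil = 754126 nm.
5.93598 × 10^6 − 754126 ≈ 5.182 × 10^6 nm.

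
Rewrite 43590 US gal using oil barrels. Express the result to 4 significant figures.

1038 oil barrels

1 US gal = 0.0238095 oil barrels.
Thus 43590 × 0.0238095 ≈ 1038 bbl.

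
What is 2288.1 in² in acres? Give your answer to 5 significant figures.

1 square inch = 1.594225e-7 acre.
2288.1 × 1.594225e-7 ≈ 0.00036477 acre.

0.00036477 acre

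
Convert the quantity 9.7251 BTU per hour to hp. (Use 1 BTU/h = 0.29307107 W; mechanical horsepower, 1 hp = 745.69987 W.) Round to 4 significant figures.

1 BTU per hour = 0.000393015 horsepower.
Then 9.7251 × 0.000393015 ≈ 0.003822 hp.

0.003822 horsepower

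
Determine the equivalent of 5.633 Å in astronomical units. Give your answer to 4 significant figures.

3.765 × 10^-21 au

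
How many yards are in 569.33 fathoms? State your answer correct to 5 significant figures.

1138.7 yd

1 fathom = 2.00000 yards.
So 569.33 × 2.00000 ≈ 1138.7 yd.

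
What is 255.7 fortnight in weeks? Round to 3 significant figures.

511 wk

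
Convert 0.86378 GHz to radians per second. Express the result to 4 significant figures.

5.427 × 10^9 radians per second

1 gigahertz = 6.28319 × 10^9 rad/s.
Then 0.86378 × 6.28319 × 10^9 ≈ 5.427 × 10^9 rad/s.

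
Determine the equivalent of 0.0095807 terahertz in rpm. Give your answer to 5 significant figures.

5.7484 × 10^11 rpm

1 terahertz = 6.00000 × 10^13 rpm.
Thus 0.0095807 × 6.00000 × 10^13 ≈ 5.7484 × 10^11 rpm.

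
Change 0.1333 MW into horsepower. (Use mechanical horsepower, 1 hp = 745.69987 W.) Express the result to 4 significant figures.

178.8 hp

1 MW = 1341.02 hp.
Thus 0.1333 × 1341.02 ≈ 178.8 hp.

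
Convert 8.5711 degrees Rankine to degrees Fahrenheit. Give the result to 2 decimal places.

°R = °F + 459.67.
Applying the formula gives -451.10 °F.

-451.10 °F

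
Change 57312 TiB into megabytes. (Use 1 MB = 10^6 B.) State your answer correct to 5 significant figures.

1 TiB = 1.09951 × 10^6 megabytes.
Then 57312 × 1.09951 × 10^6 ≈ 6.3015 × 10^10 MB.

6.3015 × 10^10 megabytes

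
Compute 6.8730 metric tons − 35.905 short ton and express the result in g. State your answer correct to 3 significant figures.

-2.57 × 10^7 g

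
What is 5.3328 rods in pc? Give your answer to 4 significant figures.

8.692e-16 parsecs

1 rod = 1.62985e-16 pc.
Thus 5.3328 × 1.62985e-16 ≈ 8.692e-16 pc.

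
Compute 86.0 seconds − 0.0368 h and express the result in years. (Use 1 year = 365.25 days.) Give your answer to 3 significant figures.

-1.47e-6 yr

86.0 s = 2.72518e-6 yr and 0.0368 h = 4.19804e-6 yr.
2.72518e-6 − 4.19804e-6 ≈ -1.47e-6 yr.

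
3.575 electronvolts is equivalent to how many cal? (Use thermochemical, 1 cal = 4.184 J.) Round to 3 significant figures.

1 eV = 3.82929e-20 cal.
Then 3.575 × 3.82929e-20 ≈ 1.37e-19 cal.

1.37e-19 cal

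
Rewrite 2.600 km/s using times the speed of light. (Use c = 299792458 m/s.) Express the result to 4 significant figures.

1 kilometer per second = 3.33564 × 10^-6 times the speed of light.
Then 2.600 × 3.33564 × 10^-6 ≈ 8.673 × 10^-6 c.

8.673 × 10^-6 times the speed of light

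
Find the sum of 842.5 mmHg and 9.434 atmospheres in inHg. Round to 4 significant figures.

315.4 inHg

842.5 mmHg = 33.1693 inHg and 9.434 atm = 282.277 inHg.
33.1693 + 282.277 ≈ 315.4 inHg.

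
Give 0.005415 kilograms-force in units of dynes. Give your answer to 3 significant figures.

5310 dyn

1 kgf = 980665 dynes.
0.005415 × 980665 ≈ 5310 dyn.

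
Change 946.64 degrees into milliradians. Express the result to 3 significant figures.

16500 mrad

1 ° = 17.4533 mrad.
So 946.64 × 17.4533 ≈ 16500 mrad.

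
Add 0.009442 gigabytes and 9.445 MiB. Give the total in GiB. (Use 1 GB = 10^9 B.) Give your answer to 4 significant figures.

0.009442 GB = 0.00879355 GiB and 9.445 MiB = 0.00922363 GiB.
0.00879355 + 0.00922363 ≈ 0.01802 GiB.

0.01802 gibibytes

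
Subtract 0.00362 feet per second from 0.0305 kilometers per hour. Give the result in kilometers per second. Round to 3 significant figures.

0.0305 km/h = 8.47222e-6 km/s and 0.00362 ft/s = 1.10338e-6 km/s.
8.47222e-6 − 1.10338e-6 ≈ 7.37e-6 km/s.

7.37e-6 kilometers per second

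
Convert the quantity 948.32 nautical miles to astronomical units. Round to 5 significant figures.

1 nmi = 1.23799e-8 astronomical units.
Then 948.32 × 1.23799e-8 ≈ 1.1740e-5 au.

1.1740e-5 astronomical units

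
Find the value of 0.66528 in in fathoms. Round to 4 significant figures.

0.009240 fathoms

1 inch = 0.0138889 fathom.
Thus 0.66528 × 0.0138889 ≈ 0.009240 fathom.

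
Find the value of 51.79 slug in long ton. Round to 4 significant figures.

0.7439 long ton

1 slug = 0.0143634 long tons.
Thus 51.79 × 0.0143634 ≈ 0.7439 long ton.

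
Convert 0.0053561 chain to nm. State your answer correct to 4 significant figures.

1 chain = 2.01168 × 10^10 nm.
So 0.0053561 × 2.01168 × 10^10 ≈ 1.077 × 10^8 nm.

1.077 × 10^8 nm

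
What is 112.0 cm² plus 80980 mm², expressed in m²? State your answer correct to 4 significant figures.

0.09218 m²

112.0 cm² = 0.0112000 m² and 80980 mm² = 0.0809800 m².
0.0112000 + 0.0809800 ≈ 0.09218 m².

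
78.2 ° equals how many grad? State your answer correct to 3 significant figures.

1 degree = 1.11111 grad.
78.2 × 1.11111 ≈ 86.9 grad.

86.9 gradians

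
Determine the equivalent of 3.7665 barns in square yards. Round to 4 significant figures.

4.505e-28 square yards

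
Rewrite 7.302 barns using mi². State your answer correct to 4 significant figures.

2.819e-34 square miles

1 barn = 3.86102e-35 square miles.
7.302 × 3.86102e-35 ≈ 2.819e-34 mi².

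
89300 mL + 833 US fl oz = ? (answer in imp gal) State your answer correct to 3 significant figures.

25.1 imperial gallons

89300 mL = 19.6433 imp gal and 833 US fl oz = 5.41889 imp gal.
19.6433 + 5.41889 ≈ 25.1 imp gal.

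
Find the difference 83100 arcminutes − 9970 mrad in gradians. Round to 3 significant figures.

83100 arcmin = 1538.89 grad and 9970 mrad = 634.710 grad.
1538.89 − 634.710 ≈ 904 grad.

904 grad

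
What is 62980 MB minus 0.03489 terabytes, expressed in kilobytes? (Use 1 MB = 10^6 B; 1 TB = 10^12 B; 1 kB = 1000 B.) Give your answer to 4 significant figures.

62980 MB = 6.29800e+7 kB and 0.03489 TB = 3.48900e+7 kB.
6.29800e+7 − 3.48900e+7 ≈ 2.809e+7 kB.

2.809e+7 kB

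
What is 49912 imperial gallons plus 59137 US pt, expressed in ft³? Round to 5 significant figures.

9001.2 ft³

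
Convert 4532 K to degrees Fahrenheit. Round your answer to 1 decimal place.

7697.9 degrees Fahrenheit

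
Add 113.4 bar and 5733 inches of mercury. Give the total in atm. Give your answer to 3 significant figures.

304 atm

113.4 bar = 111.917 atm and 5733 inHg = 191.603 atm.
111.917 + 191.603 ≈ 304 atm.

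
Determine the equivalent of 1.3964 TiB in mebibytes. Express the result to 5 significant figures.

1 TiB = 1.04858 × 10^6 MiB.
Then 1.3964 × 1.04858 × 10^6 ≈ 1.4642 × 10^6 MiB.

1.4642 × 10^6 mebibytes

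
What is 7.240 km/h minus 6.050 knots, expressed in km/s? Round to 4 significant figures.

-0.001101 km/s

7.240 km/h = 0.00201111 km/s and 6.050 kn = 0.00311239 km/s.
0.00201111 − 0.00311239 ≈ -0.001101 km/s.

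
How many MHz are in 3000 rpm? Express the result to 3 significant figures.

5.00e-5 MHz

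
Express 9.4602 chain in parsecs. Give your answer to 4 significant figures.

6.167 × 10^-15 pc

1 chain = 6.51941 × 10^-16 parsecs.
9.4602 × 6.51941 × 10^-16 ≈ 6.167 × 10^-15 pc.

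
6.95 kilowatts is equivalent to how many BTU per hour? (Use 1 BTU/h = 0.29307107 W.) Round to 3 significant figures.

23700 BTU/h

1 kilowatt = 3412.14 BTU per hour.
6.95 × 3412.14 ≈ 23700 BTU/h.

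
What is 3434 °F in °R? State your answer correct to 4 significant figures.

3894 degrees Rankine

°R = °F + 459.67.
Applying the formula gives 3894 °R.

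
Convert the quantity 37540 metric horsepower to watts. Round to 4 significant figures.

2.761 × 10^7 watts

1 PS = 735.499 W.
37540 × 735.499 ≈ 2.761 × 10^7 W.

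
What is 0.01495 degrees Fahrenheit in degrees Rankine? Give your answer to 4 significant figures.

459.7 degrees Rankine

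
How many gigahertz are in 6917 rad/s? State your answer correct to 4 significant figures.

1.101e-6 gigahertz

1 radian per second = 1.59155e-10 gigahertz.
Thus 6917 × 1.59155e-10 ≈ 1.101e-6 GHz.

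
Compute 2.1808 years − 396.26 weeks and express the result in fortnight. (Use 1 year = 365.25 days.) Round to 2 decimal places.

-141.23 fortnight

2.1808 yr = 56.8955 fortnight and 396.26 wk = 198.130 fortnight.
56.8955 − 198.130 ≈ -141.23 fortnight.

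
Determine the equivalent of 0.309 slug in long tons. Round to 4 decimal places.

1 slug = 0.0143634 long tons.
Then 0.309 × 0.0143634 ≈ 0.0044 long ton.

0.0044 long tons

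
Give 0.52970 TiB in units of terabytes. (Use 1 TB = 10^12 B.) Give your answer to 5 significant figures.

0.58241 TB

1 TiB = 1.09951 terabytes.
0.52970 × 1.09951 ≈ 0.58241 TB.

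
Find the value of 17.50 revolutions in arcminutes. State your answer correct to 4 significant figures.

378000 arcminutes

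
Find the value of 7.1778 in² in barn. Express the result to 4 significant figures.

1 square inch = 6.45160 × 10^24 barns.
So 7.1778 × 6.45160 × 10^24 ≈ 4.631 × 10^25 barn.

4.631 × 10^25 barns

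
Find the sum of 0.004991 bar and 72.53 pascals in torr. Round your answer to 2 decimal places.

0.004991 bar = 3.74356 torr and 72.53 Pa = 0.544020 torr.
3.74356 + 0.544020 ≈ 4.29 torr.

4.29 torr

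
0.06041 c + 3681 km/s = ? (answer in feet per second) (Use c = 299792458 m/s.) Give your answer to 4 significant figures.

7.149 × 10^7 feet per second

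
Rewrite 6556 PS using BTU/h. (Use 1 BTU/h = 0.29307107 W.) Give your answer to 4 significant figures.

1 PS = 2509.63 BTU/h.
Then 6556 × 2509.63 ≈ 1.645e+7 BTU/h.

1.645e+7 BTU/h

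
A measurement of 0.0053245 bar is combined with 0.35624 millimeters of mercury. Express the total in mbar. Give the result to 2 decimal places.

0.0053245 bar = 5.32450 mbar and 0.35624 mmHg = 0.474948 mbar.
5.32450 + 0.474948 ≈ 5.80 mbar.

5.80 millibar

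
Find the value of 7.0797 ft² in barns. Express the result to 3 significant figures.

6.58e+27 barns

1 square foot = 9.29030e+26 barns.
So 7.0797 × 9.29030e+26 ≈ 6.58e+27 barn.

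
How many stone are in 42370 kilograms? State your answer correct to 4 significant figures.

1 kg = 0.157473 stone.
42370 × 0.157473 ≈ 6672 st.

6672 stone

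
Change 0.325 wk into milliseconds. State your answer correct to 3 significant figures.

1 wk = 6.04800e+8 ms.
Thus 0.325 × 6.04800e+8 ≈ 1.97e+8 ms.

1.97e+8 ms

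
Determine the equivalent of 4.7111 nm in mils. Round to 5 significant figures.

0.00018548 mil

1 nm = 3.93701e-5 mils.
Thus 4.7111 × 3.93701e-5 ≈ 0.00018548 mil.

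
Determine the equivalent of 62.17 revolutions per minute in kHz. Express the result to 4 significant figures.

1 rpm = 1.66667e-5 kilohertz.
Thus 62.17 × 1.66667e-5 ≈ 0.001036 kHz.

0.001036 kHz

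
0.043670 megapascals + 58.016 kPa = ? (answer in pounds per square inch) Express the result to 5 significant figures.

0.043670 MPa = 6.33380 psi and 58.016 kPa = 8.41451 psi.
6.33380 + 8.41451 ≈ 14.748 psi.

14.748 pounds per square inch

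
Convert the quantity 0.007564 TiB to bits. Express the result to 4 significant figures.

1 tebibyte = 8.79609 × 10^12 bit.
Thus 0.007564 × 8.79609 × 10^12 ≈ 6.653 × 10^10 bit.

6.653 × 10^10 bit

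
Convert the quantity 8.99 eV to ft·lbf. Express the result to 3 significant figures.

1.06 × 10^-18 ft·lbf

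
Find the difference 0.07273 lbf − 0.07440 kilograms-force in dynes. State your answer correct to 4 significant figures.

0.07273 lbf = 32351.9 dyn and 0.07440 kgf = 72961.5 dyn.
32351.9 − 72961.5 ≈ -40610 dyn.

-40610 dynes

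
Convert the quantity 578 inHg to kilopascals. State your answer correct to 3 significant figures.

1960 kPa

1 inHg = 3.38639 kPa.
So 578 × 3.38639 ≈ 1960 kPa.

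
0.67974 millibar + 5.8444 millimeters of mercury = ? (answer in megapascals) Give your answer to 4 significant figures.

0.67974 mbar = 6.79740 × 10^-5 MPa and 5.8444 mmHg = 0.000779189 MPa.
6.79740 × 10^-5 + 0.000779189 ≈ 0.0008472 MPa.

0.0008472 megapascals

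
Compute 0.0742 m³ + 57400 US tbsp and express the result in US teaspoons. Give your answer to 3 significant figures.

0.0742 m³ = 15054.0 US tsp and 57400 US tbsp = 172200 US tsp.
15054.0 + 172200 ≈ 187000 US tsp.

187000 US tsp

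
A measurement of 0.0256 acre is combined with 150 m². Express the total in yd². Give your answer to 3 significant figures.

0.0256 acre = 123.904 yd² and 150 m² = 179.399 yd².
123.904 + 179.399 ≈ 303 yd².

303 square yards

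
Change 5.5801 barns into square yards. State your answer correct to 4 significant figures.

6.674e-28 yd²

1 barn = 1.19599e-28 yd².
Then 5.5801 × 1.19599e-28 ≈ 6.674e-28 yd².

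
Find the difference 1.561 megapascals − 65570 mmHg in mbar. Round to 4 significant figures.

1.561 MPa = 15610.0 mbar and 65570 mmHg = 87419.5 mbar.
15610.0 − 87419.5 ≈ -71810 mbar.

-71810 millibar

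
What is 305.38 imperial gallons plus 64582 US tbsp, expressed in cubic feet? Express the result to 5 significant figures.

82.751 cubic feet

305.38 imp gal = 49.0268 ft³ and 64582 US tbsp = 33.7241 ft³.
49.0268 + 33.7241 ≈ 82.751 ft³.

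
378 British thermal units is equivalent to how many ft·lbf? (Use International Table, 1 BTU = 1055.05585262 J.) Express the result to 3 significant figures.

294000 foot-pounds

1 British thermal unit = 778.169 foot-pounds.
378 × 778.169 ≈ 294000 ft·lbf.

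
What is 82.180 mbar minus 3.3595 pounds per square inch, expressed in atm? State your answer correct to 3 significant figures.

82.180 mbar = 0.0811054 atm and 3.3595 psi = 0.228600 atm.
0.0811054 − 0.228600 ≈ -0.147 atm.

-0.147 atmospheres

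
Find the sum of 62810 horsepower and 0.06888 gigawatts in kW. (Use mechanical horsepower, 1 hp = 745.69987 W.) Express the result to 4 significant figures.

62810 hp = 46837.4 kW and 0.06888 GW = 68880.0 kW.
46837.4 + 68880.0 ≈ 115700 kW.

115700 kW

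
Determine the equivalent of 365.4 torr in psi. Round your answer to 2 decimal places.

1 torr = 0.0193368 psi.
Thus 365.4 × 0.0193368 ≈ 7.07 psi.

7.07 pounds per square inch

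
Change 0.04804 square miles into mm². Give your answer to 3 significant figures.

1.24 × 10^11 mm²

1 square mile = 2.58999 × 10^12 mm².
Thus 0.04804 × 2.58999 × 10^12 ≈ 1.24 × 10^11 mm².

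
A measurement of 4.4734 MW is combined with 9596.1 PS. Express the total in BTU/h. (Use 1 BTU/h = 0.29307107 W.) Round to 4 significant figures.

3.935 × 10^7 BTU per hour

4.4734 MW = 1.52639 × 10^7 BTU/h and 9596.1 PS = 2.40826 × 10^7 BTU/h.
1.52639 × 10^7 + 2.40826 × 10^7 ≈ 3.935 × 10^7 BTU/h.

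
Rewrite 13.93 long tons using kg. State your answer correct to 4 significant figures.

1 long ton = 1016.05 kg.
So 13.93 × 1016.05 ≈ 14150 kg.

14150 kg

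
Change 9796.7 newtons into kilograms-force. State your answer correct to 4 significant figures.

1 N = 0.101972 kilograms-force.
Thus 9796.7 × 0.101972 ≈ 999.0 kgf.

999.0 kgf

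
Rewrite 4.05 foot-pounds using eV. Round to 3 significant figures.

1 foot-pound = 8.46235 × 10^18 eV.
4.05 × 8.46235 × 10^18 ≈ 3.43 × 10^19 eV.

3.43 × 10^19 eV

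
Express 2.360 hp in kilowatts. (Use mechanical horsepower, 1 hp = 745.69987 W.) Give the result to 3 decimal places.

1.760 kW

1 hp = 0.745700 kilowatts.
Thus 2.360 × 0.745700 ≈ 1.760 kW.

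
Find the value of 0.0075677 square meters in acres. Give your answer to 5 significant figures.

1.8700e-6 acres

1 m² = 0.000247105 acre.
Thus 0.0075677 × 0.000247105 ≈ 1.8700e-6 acre.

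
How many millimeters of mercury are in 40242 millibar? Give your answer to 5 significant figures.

30184 mmHg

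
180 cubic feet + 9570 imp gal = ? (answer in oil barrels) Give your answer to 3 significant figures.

306 oil barrels

180 ft³ = 32.0594 bbl and 9570 imp gal = 273.645 bbl.
32.0594 + 273.645 ≈ 306 bbl.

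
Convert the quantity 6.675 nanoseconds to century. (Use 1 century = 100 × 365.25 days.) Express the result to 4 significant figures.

1 ns = 3.16881e-19 centuries.
6.675 × 3.16881e-19 ≈ 2.115e-18 century.

2.115e-18 century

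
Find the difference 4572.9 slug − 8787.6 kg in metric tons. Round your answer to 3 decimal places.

57.949 metric tons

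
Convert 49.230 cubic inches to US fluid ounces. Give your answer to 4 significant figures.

1 cubic inch = 0.554113 US fl oz.
49.230 × 0.554113 ≈ 27.28 US fl oz.

27.28 US fl oz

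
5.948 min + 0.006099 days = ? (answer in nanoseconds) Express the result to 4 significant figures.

5.948 min = 3.56880 × 10^11 ns and 0.006099 d = 5.26954 × 10^11 ns.
3.56880 × 10^11 + 5.26954 × 10^11 ≈ 8.838 × 10^11 ns.

8.838 × 10^11 ns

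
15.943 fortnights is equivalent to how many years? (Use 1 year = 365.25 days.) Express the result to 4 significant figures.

0.6111 years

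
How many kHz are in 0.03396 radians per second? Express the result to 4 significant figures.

5.405e-6 kilohertz

1 rad/s = 0.000159155 kilohertz.
So 0.03396 × 0.000159155 ≈ 5.405e-6 kHz.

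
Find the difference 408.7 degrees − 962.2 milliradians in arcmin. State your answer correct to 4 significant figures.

21210 arcmin

408.7 ° = 24522.0 arcmin and 962.2 mrad = 3307.80 arcmin.
24522.0 − 3307.80 ≈ 21210 arcmin.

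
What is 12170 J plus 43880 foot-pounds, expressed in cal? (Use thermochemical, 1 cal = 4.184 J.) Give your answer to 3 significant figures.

12170 J = 2908.70 cal and 43880 ft·lbf = 14219.2 cal.
2908.70 + 14219.2 ≈ 17100 cal.

17100 calories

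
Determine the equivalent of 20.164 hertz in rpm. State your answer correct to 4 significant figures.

1 hertz = 60.0000 revolutions per minute.
So 20.164 × 60.0000 ≈ 1210 rpm.

1210 revolutions per minute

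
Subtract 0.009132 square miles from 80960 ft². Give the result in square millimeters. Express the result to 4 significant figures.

-1.613e+10 square millimeters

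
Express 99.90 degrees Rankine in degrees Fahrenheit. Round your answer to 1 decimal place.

°R = °F + 459.67.
Applying the formula gives -359.8 °F.

-359.8 °F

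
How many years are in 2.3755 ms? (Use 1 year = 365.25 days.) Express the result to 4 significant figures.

1 millisecond = 3.16881e-11 years.
2.3755 × 3.16881e-11 ≈ 7.528e-11 yr.

7.528e-11 yr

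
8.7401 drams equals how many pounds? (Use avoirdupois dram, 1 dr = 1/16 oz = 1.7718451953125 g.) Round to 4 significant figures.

0.03414 lb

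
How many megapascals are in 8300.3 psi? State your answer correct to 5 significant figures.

57.229 megapascals

1 psi = 0.00689476 megapascals.
Thus 8300.3 × 0.00689476 ≈ 57.229 MPa.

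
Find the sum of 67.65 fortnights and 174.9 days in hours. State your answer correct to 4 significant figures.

67.65 fortnight = 22730.4 h and 174.9 d = 4197.60 h.
22730.4 + 4197.60 ≈ 26930 h.

26930 hours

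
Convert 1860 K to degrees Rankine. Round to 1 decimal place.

3348.0 degrees Rankine

°R = K × 9/5.
Applying the formula gives 3348.0 °R.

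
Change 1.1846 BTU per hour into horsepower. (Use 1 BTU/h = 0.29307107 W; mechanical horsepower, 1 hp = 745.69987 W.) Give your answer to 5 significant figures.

0.00046557 horsepower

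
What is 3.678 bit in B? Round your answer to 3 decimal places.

0.460 bytes

1 bit = 0.125000 B.
So 3.678 × 0.125000 ≈ 0.460 B.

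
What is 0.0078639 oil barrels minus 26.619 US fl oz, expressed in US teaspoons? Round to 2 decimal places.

0.0078639 bbl = 253.658 US tsp and 26.619 US fl oz = 159.714 US tsp.
253.658 − 159.714 ≈ 93.94 US tsp.

93.94 US teaspoons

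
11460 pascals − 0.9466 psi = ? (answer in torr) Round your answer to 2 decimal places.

37.00 torr

11460 Pa = 85.9571 torr and 0.9466 psi = 48.9534 torr.
85.9571 − 48.9534 ≈ 37.00 torr.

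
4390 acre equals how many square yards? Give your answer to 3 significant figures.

2.12e+7 yd²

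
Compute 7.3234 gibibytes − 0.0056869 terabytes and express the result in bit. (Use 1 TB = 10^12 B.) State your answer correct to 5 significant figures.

1.7412 × 10^10 bit

7.3234 GiB = 6.29075 × 10^10 bit and 0.0056869 TB = 4.54952 × 10^10 bit.
6.29075 × 10^10 − 4.54952 × 10^10 ≈ 1.7412 × 10^10 bit.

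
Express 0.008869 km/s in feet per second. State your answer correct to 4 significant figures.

1 kilometer per second = 3280.84 ft/s.
So 0.008869 × 3280.84 ≈ 29.10 ft/s.

29.10 feet per second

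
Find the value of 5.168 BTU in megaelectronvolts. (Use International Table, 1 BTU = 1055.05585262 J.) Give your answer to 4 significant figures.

3.403 × 10^16 MeV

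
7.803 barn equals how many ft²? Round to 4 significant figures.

1 barn = 1.07639e-27 ft².
Then 7.803 × 1.07639e-27 ≈ 8.399e-27 ft².

8.399e-27 ft²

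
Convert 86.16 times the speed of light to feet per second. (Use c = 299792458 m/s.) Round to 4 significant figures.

1 speed of light = 9.83571 × 10^8 feet per second.
86.16 × 9.83571 × 10^8 ≈ 8.474 × 10^10 ft/s.

8.474 × 10^10 ft/s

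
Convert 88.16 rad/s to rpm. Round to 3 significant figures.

842 revolutions per minute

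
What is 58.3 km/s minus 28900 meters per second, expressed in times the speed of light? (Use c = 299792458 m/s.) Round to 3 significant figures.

9.81 × 10^-5 c

58.3 km/s = 0.000194468 c and 28900 m/s = 9.64000 × 10^-5 c.
0.000194468 − 9.64000 × 10^-5 ≈ 9.81 × 10^-5 c.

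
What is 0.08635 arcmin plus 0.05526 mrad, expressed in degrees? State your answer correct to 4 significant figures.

0.004605 °

0.08635 arcmin = 0.00143917 ° and 0.05526 mrad = 0.00316616 °.
0.00143917 + 0.00316616 ≈ 0.004605 °.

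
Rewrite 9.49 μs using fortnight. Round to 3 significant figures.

1 microsecond = 8.26720e-13 fortnight.
Then 9.49 × 8.26720e-13 ≈ 7.85e-12 fortnight.

7.85e-12 fortnight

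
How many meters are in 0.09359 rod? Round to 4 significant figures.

1 rod = 5.02920 meters.
Then 0.09359 × 5.02920 ≈ 0.4707 m.

0.4707 m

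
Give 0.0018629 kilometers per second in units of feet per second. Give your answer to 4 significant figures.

6.112 ft/s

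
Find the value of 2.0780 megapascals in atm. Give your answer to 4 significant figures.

20.51 atm

1 megapascal = 9.86923 atm.
2.0780 × 9.86923 ≈ 20.51 atm.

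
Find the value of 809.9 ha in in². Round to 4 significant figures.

1.255e+10 square inches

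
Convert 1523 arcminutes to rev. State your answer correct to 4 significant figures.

0.07051 rev

1 arcminute = 4.62963e-5 rev.
Thus 1523 × 4.62963e-5 ≈ 0.07051 rev.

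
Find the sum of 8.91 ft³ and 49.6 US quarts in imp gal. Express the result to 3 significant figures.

8.91 ft³ = 55.4989 imp gal and 49.6 US qt = 10.3252 imp gal.
55.4989 + 10.3252 ≈ 65.8 imp gal.

65.8 imp gal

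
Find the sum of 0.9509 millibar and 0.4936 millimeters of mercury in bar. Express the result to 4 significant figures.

0.9509 mbar = 0.000950900 bar and 0.4936 mmHg = 0.000658079 bar.
0.000950900 + 0.000658079 ≈ 0.001609 bar.

0.001609 bar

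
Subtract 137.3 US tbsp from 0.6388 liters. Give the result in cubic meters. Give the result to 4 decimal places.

-0.0014 cubic meters

0.6388 L = 0.000638800 m³ and 137.3 US tbsp = 0.00203022 m³.
0.000638800 − 0.00203022 ≈ -0.0014 m³.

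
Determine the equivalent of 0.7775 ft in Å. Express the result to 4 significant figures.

1 ft = 3.04800e+9 angstroms.
Then 0.7775 × 3.04800e+9 ≈ 2.370e+9 Å.

2.370e+9 Å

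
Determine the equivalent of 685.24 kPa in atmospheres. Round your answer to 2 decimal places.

6.76 atm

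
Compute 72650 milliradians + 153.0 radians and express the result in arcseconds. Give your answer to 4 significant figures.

4.654e+7 arcsec

72650 mrad = 1.49851e+7 arcsec and 153.0 rad = 3.15585e+7 arcsec.
1.49851e+7 + 3.15585e+7 ≈ 4.654e+7 arcsec.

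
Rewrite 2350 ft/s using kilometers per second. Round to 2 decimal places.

0.72 km/s

1 foot per second = 0.000304800 kilometers per second.
Thus 2350 × 0.000304800 ≈ 0.72 km/s.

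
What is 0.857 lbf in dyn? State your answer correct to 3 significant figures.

1 pound-force = 444822 dyn.
So 0.857 × 444822 ≈ 381000 dyn.

381000 dyn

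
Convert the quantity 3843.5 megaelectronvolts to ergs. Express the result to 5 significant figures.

0.0061580 erg

1 megaelectronvolt = 1.60218 × 10^-6 erg.
So 3843.5 × 1.60218 × 10^-6 ≈ 0.0061580 erg.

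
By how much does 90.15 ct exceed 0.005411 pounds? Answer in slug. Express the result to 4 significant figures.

0.001067 slug

90.15 ct = 0.00123545 slug and 0.005411 lb = 0.000168179 slug.
0.00123545 − 0.000168179 ≈ 0.001067 slug.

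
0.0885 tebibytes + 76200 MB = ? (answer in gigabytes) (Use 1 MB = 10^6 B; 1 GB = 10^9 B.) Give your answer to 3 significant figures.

174 GB

0.0885 TiB = 97.3068 GB and 76200 MB = 76.2000 GB.
97.3068 + 76.2000 ≈ 174 GB.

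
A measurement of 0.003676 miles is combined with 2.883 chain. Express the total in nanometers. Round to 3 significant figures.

0.003676 mi = 5.91595e+9 nm and 2.883 chain = 5.79967e+10 nm.
5.91595e+9 + 5.79967e+10 ≈ 6.39e+10 nm.

6.39e+10 nm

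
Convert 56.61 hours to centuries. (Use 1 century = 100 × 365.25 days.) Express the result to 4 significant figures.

1 hour = 1.14077 × 10^-6 centuries.
56.61 × 1.14077 × 10^-6 ≈ 6.458 × 10^-5 century.

6.458 × 10^-5 centuries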